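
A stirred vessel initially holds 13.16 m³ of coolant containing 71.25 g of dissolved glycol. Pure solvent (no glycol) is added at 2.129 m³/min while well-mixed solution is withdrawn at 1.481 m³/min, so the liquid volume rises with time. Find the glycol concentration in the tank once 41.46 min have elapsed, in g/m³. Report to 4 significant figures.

0.1401 g/m³

Let m(t) be the amount of glycol. Volume: V(t) = V₀ + (Q_in − Q_out) t = 13.16 + 0.648000 t; V(41.46) = 40.0261 m³.
No glycol enters, so dm/dt = −Q_out · (m/V).
dm/m = −Q_out dt/(V₀ + 0.648000 t); integrating gives ln(m/m₀) = −(Q_out/(Q_in−Q_out)) ln(V/V₀).
m = m₀ (V₀/V)^(Q_out/(Q_in−Q_out)) = 71.25 × (13.16/40.0261)^(2.28549) = 5.60650 g.
C = m/V = 5.60650/40.0261 = 0.140071 g/m³.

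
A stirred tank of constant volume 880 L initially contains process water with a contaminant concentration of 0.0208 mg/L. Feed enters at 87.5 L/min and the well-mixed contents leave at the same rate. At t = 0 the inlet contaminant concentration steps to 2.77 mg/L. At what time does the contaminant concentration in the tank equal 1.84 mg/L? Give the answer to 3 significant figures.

Mass balance on the solute (V constant): V dC/dt = Q(C_in − C), so τ = V/Q = 10.057 min.
C(t) = C_in + (C₀ − C_in) e^(−t/τ). Set C = 1.84 and solve for t:
e^(−t/τ) = (C − C_in)/(C₀ − C_in) = (1.84 − 2.77)/(0.0208 − 2.77) = 0.33828
t = −τ ln(…) = 10.057 × 1.0839 = 10.901 min.

10.9 min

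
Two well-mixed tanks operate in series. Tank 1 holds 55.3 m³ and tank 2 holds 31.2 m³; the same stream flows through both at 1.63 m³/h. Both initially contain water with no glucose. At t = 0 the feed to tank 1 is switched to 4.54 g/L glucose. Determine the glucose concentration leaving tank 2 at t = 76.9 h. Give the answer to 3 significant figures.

Species balance on tank i: dCᵢ/dt = (Cᵢ₋₁ − Cᵢ)/τᵢ with τᵢ = Vᵢ/Q.
τ₁ = 55.3/1.63 = 33.926 h; τ₂ = 31.2/1.63 = 19.141 h.
Solving the cascade with C₁(0)=C₂(0)=0 gives C₂(t) = C_in[1 − (τ₁ e^(−t/τ₁) − τ₂ e^(−t/τ₂))/(τ₁ − τ₂)].
At t = 76.9: e^(−t/τ₁) = 0.10366, e^(−t/τ₂) = 0.017997.
C₂ = 4.54·[1 − (33.926·0.10366 − 19.141·0.017997)/(14.785)] = 4.54·0.78545 = 3.5659 g/L.

3.57 g/L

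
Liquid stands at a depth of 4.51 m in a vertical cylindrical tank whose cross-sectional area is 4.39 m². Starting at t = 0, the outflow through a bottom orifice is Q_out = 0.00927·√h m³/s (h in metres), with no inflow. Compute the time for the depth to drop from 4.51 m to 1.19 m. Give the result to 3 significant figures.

978 s

Mass balance (ρ constant): A dh/dt = −0.00927 √h.
∫ h^(−1/2) dh = −(0.00927/A) ∫ dt, giving 2√h = 2√h₀ − (0.00927/A) t.
t = 2A(√h₀ − √h)/0.00927 = 2·4.39·(√4.51 − √1.19)/0.00927
  = 8.7800 × (2.1237 − 1.0909) / 0.00927 = 978.21 s.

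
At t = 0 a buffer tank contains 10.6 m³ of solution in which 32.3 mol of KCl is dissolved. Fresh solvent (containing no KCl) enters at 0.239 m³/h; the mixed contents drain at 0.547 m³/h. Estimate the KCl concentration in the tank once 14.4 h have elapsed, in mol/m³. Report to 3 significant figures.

Let m(t) be the amount of KCl. Volume: V(t) = V₀ + (Q_in − Q_out) t = 10.6 − 0.30800 t; V(14.4) = 6.1648 m³.
Solute balance: dm/dt = 0 − Q_out C = −Q_out m/V(t).
dm/m = −Q_out dt/(V₀ − 0.30800 t); integrating gives ln(m/m₀) = −(Q_out/(Q_in−Q_out)) ln(V/V₀).
m = m₀ (V₀/V)^(Q_out/(Q_in−Q_out)) = 32.3 × (10.6/6.1648)^(-1.7760) = 12.336 mol.
C = m/V = 12.336/6.1648 = 2.0010 mol/m³.

2.00 mol/m³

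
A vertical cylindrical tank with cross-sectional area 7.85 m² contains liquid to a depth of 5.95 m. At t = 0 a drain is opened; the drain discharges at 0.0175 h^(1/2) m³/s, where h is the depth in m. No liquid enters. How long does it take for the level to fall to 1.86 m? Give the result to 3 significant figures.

A dh/dt = −Q_out = −0.0175 √h.
Separate and integrate: 2(√h − √h₀) = −(0.0175/A) t.
t = 2A(√h₀ − √h)/0.0175 = 2·7.85·(√5.95 − √1.86)/0.0175
  = 15.700 × (2.4393 − 1.3638) / 0.0175 = 964.83 s.

965 s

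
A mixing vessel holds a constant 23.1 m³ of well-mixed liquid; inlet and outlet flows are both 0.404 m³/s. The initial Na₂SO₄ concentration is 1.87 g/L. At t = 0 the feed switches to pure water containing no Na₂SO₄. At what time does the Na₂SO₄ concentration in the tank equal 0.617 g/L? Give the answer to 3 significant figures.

63.4 s

Species balance: V dC/dt = Q(C_in − C) ⇒ τ = V/Q = 57.178 s.
C(t) = C_in + (C₀ − C_in) e^(−t/τ). Set C = 0.617 and solve for t:
e^(−t/τ) = (C − C_in)/(C₀ − C_in) = (0.617 − 0)/(1.87 − 0) = 0.32995
t = −τ ln(…) = 57.178 × 1.1088 = 63.401 s.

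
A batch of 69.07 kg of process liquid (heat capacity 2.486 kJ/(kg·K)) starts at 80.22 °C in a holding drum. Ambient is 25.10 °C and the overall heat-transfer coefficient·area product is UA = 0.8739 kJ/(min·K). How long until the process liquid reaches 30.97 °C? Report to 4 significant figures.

440.1 min

M c_p dT/dt = −UA(T − T_amb).
τ = M c_p/UA = 196.485 min; T_ss = T_amb = 25.1000 °C.
T(t) = T_ss + (T₀ − T_ss)e^(−t/τ); set T = 30.97:
t = −τ ln[(T − T_ss)/(T₀ − T_ss)] = −196.485 · ln(0.106495) = 440.059 min.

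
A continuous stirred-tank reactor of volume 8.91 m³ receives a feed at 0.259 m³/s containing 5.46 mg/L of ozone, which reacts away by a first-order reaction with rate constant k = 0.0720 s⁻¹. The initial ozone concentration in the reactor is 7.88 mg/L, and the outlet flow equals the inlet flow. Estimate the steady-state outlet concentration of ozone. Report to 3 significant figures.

Accumulation = in − out − consumed: V dC/dt = Q C_in − Q C − k V C.
At steady state: 0 = Q C_in − (Q + kV) C_ss, so C_ss = Q C_in/(Q + kV).
C_ss = 0.259·5.46/(0.259 + 0.0720·8.91) = 1.4141/0.90052 = 1.5704 mg/L.

1.57 mg/L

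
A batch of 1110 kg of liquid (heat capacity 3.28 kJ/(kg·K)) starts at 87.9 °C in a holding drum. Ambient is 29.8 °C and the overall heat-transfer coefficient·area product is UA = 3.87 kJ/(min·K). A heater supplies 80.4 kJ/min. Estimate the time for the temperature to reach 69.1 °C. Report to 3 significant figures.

659 min

Lumped-capacitance energy balance: M c_p dT/dt = UA(T_amb − T) + Q̇.
τ = M c_p/UA = 940.78 min; T_ss = T_amb + Q̇/UA = 29.8 + 80.4/3.87 = 50.575 °C.
T(t) = T_ss + (T₀ − T_ss)e^(−t/τ); set T = 69.1:
t = −τ ln[(T − T_ss)/(T₀ − T_ss)] = −940.78 · ln(0.49631) = 659.06 min.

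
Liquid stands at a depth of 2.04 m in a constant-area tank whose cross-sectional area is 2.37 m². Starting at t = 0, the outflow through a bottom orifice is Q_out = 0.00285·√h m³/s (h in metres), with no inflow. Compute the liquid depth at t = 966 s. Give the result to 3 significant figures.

Volume balance on the tank: A dh/dt = −0.00285 √h.
∫ h^(−1/2) dh = −(0.00285/A) ∫ dt, giving 2√h = 2√h₀ − (0.00285/A) t.
√h = √2.04 − 0.00285·966/(2·2.37) = 1.4283 − 0.58082 = 0.84746.
h = 0.84746² = 0.71819 m.

0.718 m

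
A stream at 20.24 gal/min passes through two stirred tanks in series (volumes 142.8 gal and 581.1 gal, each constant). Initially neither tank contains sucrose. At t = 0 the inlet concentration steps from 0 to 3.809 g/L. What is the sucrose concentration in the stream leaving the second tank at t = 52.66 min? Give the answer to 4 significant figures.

3.003 g/L

Each tank obeys Vᵢ dCᵢ/dt = Q(Cᵢ₋₁ − Cᵢ), so τᵢ = Vᵢ/Q.
τ₁ = 142.8/20.24 = 7.05534 min; τ₂ = 581.1/20.24 = 28.7105 min.
Solving the cascade with C₁(0)=C₂(0)=0 gives C₂(t) = C_in[1 − (τ₁ e^(−t/τ₁) − τ₂ e^(−t/τ₂))/(τ₁ − τ₂)].
At t = 52.66: e^(−t/τ₁) = 0.000573442, e^(−t/τ₂) = 0.159745.
C₂ = 3.809·[1 − (7.05534·0.000573442 − 28.7105·0.159745)/(-21.6551)] = 3.809·0.788396 = 3.00300 g/L.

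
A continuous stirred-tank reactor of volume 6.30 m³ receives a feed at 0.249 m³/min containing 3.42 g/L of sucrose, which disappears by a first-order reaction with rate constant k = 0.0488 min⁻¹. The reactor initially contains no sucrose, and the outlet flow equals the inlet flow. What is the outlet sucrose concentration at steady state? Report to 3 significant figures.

V dC/dt = Q(C_in − C) − k V C.
At steady state: 0 = Q C_in − (Q + kV) C_ss, so C_ss = Q C_in/(Q + kV).
C_ss = 0.249·3.42/(0.249 + 0.0488·6.30) = 0.85158/0.55644 = 1.5304 g/L.

1.53 g/L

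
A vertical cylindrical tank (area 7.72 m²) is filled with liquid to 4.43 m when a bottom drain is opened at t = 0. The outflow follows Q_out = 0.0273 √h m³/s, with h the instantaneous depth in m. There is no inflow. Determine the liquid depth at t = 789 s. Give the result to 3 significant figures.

Unsteady balance on liquid volume: A dh/dt = −0.0273 √h.
∫ h^(−1/2) dh = −(0.0273/A) ∫ dt, giving 2√h = 2√h₀ − (0.0273/A) t.
√h = √4.43 − 0.0273·789/(2·7.72) = 2.1048 − 1.3951 = 0.70970.
h = 0.70970² = 0.50367 m.

0.504 m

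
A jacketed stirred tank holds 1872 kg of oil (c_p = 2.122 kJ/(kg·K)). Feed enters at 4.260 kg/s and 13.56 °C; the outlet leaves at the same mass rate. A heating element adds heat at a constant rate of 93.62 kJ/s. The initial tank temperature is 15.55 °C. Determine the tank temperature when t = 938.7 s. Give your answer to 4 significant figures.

Unsteady energy balance on the tank contents: M c_p dT/dt = ṁ c_p (T_in − T) + 93.62.
Rearrange: dT/dt = (T_ss − T)/τ with τ = M/ṁ = 439.437 s and T_ss = T_in + Q̇/(ṁ c_p) = 23.9165 °C.
This is linear first-order; T(t) = T_ss + (T₀ − T_ss) e^(−t/τ).
T(938.7) = 23.9165 + (-8.36652)·e^(−938.7/439.437) = 23.9165 + (-8.36652)·0.118109 = 22.9284 °C.

22.93 °C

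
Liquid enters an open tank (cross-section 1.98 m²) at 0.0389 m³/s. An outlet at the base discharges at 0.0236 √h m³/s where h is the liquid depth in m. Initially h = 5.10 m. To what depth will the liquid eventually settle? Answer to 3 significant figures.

A dh/dt = Q_in − 0.0236 √h. Steady state requires inflow = outflow:
Q_in = 0.0236 √h_ss ⇒ √h_ss = 0.0389/0.0236 = 1.6483.
h_ss = 1.6483² = 2.7169 m. (Since h₀ = 5.10 m > h_ss, the level will fall toward this value.)

2.72 m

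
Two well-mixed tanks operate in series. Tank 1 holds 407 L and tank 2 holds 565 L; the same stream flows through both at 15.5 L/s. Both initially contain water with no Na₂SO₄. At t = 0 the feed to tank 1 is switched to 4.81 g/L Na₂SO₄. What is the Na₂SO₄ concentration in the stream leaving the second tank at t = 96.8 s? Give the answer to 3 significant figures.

3.91 g/L

Time constants: τᵢ = Vᵢ/Q for each well-mixed tank.
τ₁ = 407/15.5 = 26.258 s; τ₂ = 565/15.5 = 36.452 s.
Solving the cascade with C₁(0)=C₂(0)=0 gives C₂(t) = C_in[1 − (τ₁ e^(−t/τ₁) − τ₂ e^(−t/τ₂))/(τ₁ − τ₂)].
At t = 96.8: e^(−t/τ₁) = 0.025060, e^(−t/τ₂) = 0.070258.
C₂ = 4.81·[1 − (26.258·0.025060 − 36.452·0.070258)/(-10.194)] = 4.81·0.81331 = 3.9120 g/L.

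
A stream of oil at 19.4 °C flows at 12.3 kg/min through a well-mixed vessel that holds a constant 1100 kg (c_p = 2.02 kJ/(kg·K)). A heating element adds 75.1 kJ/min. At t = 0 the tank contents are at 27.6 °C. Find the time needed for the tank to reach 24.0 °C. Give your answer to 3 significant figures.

106 min

M c_p dT/dt = ṁ c_p (T_in − T) + Q̇.
τ = M/ṁ = 89.431 min; T_ss = T_in + Q̇/(ṁ c_p) = 22.423 °C.
T(t) = T_ss + (T₀ − T_ss) e^(−t/τ). Set T = 24.0:
e^(−t/τ) = (24.0 − 22.423)/(27.6 − 22.423) = 0.30467
t = −89.431 · ln(0.30467) = 106.29 min.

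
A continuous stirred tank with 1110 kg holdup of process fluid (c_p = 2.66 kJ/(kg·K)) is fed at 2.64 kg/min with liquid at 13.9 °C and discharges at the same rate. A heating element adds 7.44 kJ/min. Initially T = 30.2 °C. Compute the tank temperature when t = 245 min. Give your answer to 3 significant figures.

23.5 °C

First-law balance (no shaft work): M c_p dT/dt = ṁ c_p (T_in − T) + 7.44.
Rearrange: dT/dt = (T_ss − T)/τ with τ = M/ṁ = 420.45 min and T_ss = T_in + Q̇/(ṁ c_p) = 14.959 °C.
Integrating: T(t) = T_ss + (T₀ − T_ss) e^(−t/τ).
T(245) = 14.959 + (15.241)·e^(−245/420.45) = 14.959 + (15.241)·0.55839 = 23.470 °C.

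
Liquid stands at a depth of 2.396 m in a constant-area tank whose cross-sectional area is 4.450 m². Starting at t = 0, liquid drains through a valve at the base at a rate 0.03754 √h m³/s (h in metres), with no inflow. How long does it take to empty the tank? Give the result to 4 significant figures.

367.0 s

Volume balance on the tank: A dh/dt = −0.03754 √h.
This is separable: 2 d(√h)/dt = −0.03754/A, so √h = √h₀ − (0.03754/(2A)) t.
Tank is empty when √h = 0: t_empty = 2A√h₀/0.03754.
t_empty = 2·4.450·√2.396/0.03754 = 8.90000·1.54790/0.03754 = 366.977 s.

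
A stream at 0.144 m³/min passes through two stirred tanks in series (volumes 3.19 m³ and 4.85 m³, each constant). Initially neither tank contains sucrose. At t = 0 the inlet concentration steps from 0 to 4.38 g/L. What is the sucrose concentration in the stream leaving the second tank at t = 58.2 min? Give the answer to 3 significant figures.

2.72 g/L

Each tank obeys Vᵢ dCᵢ/dt = Q(Cᵢ₋₁ − Cᵢ), so τᵢ = Vᵢ/Q.
τ₁ = 3.19/0.144 = 22.153 min; τ₂ = 4.85/0.144 = 33.681 min.
Tank 1: C₁ = C_in(1 − e^(−t/τ₁)). Tank 2 (τ₁ ≠ τ₂): C₂ = C_in[1 − (τ₁ e^(−t/τ₁) − τ₂ e^(−t/τ₂))/(τ₁ − τ₂)].
At t = 58.2: e^(−t/τ₁) = 0.072280, e^(−t/τ₂) = 0.17764.
C₂ = 4.38·[1 − (22.153·0.072280 − 33.681·0.17764)/(-11.528)] = 4.38·0.61989 = 2.7151 g/L.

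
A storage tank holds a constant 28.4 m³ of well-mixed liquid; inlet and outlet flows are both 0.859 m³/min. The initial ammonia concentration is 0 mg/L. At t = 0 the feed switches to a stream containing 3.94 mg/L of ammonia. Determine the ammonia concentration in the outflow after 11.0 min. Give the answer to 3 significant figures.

Transient balance on the dissolved component: V dC/dt = Q(C_in − C).
So dC/dt = (C_in − C)/τ with τ = V/Q = 28.4/0.859 = 33.062 min.
Solution: C(t) = C_in + (C₀ − C_in) e^(−t/τ).
C(11.0) = 3.94 + (0 − 3.94)·e^(−11.0/33.062) = 3.94 + (-3.9400)·0.71698 = 1.1151 mg/L.

1.12 mg/L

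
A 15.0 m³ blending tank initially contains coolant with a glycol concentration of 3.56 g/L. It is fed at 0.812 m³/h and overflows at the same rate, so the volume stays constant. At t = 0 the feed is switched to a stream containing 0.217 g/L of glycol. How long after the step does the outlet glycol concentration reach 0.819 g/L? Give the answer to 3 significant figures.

Species balance: V dC/dt = Q(C_in − C) ⇒ τ = V/Q = 18.473 h.
C(t) = C_in + (C₀ − C_in) e^(−t/τ). Set C = 0.819 and solve for t:
e^(−t/τ) = (C − C_in)/(C₀ − C_in) = (0.819 − 0.217)/(3.56 − 0.217) = 0.18008
t = −τ ln(…) = 18.473 × 1.7144 = 31.669 h.

31.7 h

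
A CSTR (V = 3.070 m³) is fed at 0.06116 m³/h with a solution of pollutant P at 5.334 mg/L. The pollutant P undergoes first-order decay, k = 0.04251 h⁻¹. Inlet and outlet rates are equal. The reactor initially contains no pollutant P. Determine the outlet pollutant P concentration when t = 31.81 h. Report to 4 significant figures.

Accumulation = in − out − consumed: V dC/dt = Q C_in − Q C − k V C.
dC/dt = (Q/V) C_in − (Q/V + k) C; effective rate a = Q/V + k = 0.0199218 + 0.04251 = 0.0624318 h⁻¹.
C_ss = Q C_in/(Q + kV) = 1.70206 mg/L; C(t) = C_ss + (C₀ − C_ss) e^(−a t).
C(31.81) = 1.70206 + (-1.70206)·e^(−0.0624318·31.81) = 1.70206 + (-1.70206)·0.137249 = 1.46846 mg/L.

1.468 mg/L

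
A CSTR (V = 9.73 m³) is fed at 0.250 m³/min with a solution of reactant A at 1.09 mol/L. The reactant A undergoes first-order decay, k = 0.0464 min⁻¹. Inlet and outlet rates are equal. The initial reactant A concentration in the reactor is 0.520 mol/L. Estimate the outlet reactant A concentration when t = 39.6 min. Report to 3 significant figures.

V dC/dt = Q(C_in − C) − k V C.
This is linear with rate a = Q/V + k = 0.072094 min⁻¹.
C_ss = Q C_in/(Q + kV) = 0.38847 mol/L; C(t) = C_ss + (C₀ − C_ss) e^(−a t).
C(39.6) = 0.38847 + (0.13153)·e^(−0.072094·39.6) = 0.38847 + (0.13153)·0.057561 = 0.39604 mol/L.

0.396 mol/L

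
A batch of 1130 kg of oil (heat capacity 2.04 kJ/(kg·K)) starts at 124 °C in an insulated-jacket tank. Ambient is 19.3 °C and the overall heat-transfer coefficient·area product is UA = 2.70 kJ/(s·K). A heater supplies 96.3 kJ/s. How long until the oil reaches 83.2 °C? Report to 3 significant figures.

763 s

Lumped-capacitance energy balance: M c_p dT/dt = UA(T_amb − T) + Q̇.
τ = M c_p/UA = 853.78 s; T_ss = T_amb + Q̇/UA = 19.3 + 96.3/2.70 = 54.967 °C.
T(t) = T_ss + (T₀ − T_ss)e^(−t/τ); set T = 83.2:
t = −τ ln[(T − T_ss)/(T₀ − T_ss)] = −853.78 · ln(0.40898) = 763.35 s.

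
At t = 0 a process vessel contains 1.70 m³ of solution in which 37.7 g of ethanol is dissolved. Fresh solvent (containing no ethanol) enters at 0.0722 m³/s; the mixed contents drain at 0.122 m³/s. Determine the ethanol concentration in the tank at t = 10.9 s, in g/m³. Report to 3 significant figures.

Total volume: dV/dt = Q_in − Q_out = -0.049800 m³/s, so V(t) = 1.70 − 0.049800 t and V(10.9) = 1.1572 m³.
Species balance (pure solvent in): dm/dt = −Q_out · m/V(t).
Separate: dm/m = −Q_out dt/V(t) ⇒ ln(m/m₀) = −(Q_out/(Q_in−Q_out)) ln(V/V₀).
m = m₀ (V₀/V)^(Q_out/(Q_in−Q_out)) = 37.7 × (1.70/1.1572)^(-2.4498) = 14.693 g.
C = m/V = 14.693/1.1572 = 12.697 g/m³.

12.7 g/m³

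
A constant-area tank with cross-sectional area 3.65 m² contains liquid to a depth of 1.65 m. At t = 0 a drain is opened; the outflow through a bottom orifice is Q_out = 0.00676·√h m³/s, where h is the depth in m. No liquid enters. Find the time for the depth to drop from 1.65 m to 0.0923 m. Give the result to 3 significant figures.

1060 s

Volume balance on the tank: A dh/dt = −0.00676 √h.
Separate and integrate: 2(√h − √h₀) = −(0.00676/A) t.
t = 2A(√h₀ − √h)/0.00676 = 2·3.65·(√1.65 − √0.0923)/0.00676
  = 7.3000 × (1.2845 − 0.30381) / 0.00676 = 1059.1 s.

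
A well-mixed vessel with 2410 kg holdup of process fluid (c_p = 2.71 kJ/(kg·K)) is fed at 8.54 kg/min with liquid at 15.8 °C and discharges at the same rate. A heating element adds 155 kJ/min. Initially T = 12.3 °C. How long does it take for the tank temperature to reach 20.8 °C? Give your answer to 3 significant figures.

M c_p dT/dt = ṁ c_p (T_in − T) + Q̇.
τ = M/ṁ = 282.20 min; T_ss = T_in + Q̇/(ṁ c_p) = 22.497 °C.
T(t) = T_ss + (T₀ − T_ss) e^(−t/τ). Set T = 20.8:
e^(−t/τ) = (20.8 − 22.497)/(12.3 − 22.497) = 0.16645
t = −282.20 · ln(0.16645) = 506.00 min.

506 min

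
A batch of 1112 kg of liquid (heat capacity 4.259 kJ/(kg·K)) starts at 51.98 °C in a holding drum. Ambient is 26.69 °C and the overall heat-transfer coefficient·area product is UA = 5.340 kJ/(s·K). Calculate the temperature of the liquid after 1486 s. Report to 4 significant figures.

31.42 °C

Energy balance: M c_p dT/dt = −UA(T − T_amb).
dT/dt = (T_ss − T)/τ with T_ss = T_amb = 26.6900 °C, τ = M c_p/UA = 1112·4.259/5.340 = 886.893 s.
Integrating: T(t) = T_ss + (T₀ − T_ss) e^(−t/τ).
T(1486) = 26.6900 + (25.2900)·0.187212 = 31.4246 °C.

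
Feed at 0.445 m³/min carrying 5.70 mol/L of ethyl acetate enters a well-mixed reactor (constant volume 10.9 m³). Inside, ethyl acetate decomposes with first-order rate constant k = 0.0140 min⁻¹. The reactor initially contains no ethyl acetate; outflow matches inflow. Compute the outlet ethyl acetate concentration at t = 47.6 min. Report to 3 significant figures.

Species balance: V dC/dt = Q C_in − Q C − k V C.
dC/dt = (Q/V) C_in − (Q/V + k) C; effective rate a = Q/V + k = 0.040826 + 0.0140 = 0.054826 min⁻¹.
C_ss = Q C_in/(Q + kV) = 4.2445 mol/L; C(t) = C_ss + (C₀ − C_ss) e^(−a t).
C(47.6) = 4.2445 + (-4.2445)·e^(−0.054826·47.6) = 4.2445 + (-4.2445)·0.073556 = 3.9323 mol/L.

3.93 mol/L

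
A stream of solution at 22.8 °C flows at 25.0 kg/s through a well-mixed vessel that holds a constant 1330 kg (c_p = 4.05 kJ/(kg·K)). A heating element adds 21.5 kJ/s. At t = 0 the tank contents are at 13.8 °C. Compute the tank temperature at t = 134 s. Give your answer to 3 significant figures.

22.3 °C

M c_p dT/dt = ṁ c_p (T_in − T) + Q̇.
τ = M/ṁ = 53.200 s; T_ss = T_in + Q̇/(ṁ c_p) = 22.8 + 21.5/(25.0·4.05) = 23.012 °C.
This is linear first-order; T(t) = T_ss + (T₀ − T_ss) e^(−t/τ).
T(134) = 23.012 + (-9.2123)·e^(−134/53.200) = 23.012 + (-9.2123)·0.080556 = 22.270 °C.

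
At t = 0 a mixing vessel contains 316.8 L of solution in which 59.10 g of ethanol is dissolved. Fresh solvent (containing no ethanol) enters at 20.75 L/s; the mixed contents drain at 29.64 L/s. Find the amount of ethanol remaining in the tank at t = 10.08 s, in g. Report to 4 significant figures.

19.51 g

Total volume: dV/dt = Q_in − Q_out = -8.89000 L/s, so V(t) = 316.8 − 8.89000 t and V(10.08) = 227.189 L.
No ethanol enters, so dm/dt = −Q_out · (m/V).
dm/m = −Q_out dt/(V₀ − 8.89000 t); integrating gives ln(m/m₀) = −(Q_out/(Q_in−Q_out)) ln(V/V₀).
m = m₀ (V₀/V)^(Q_out/(Q_in−Q_out)) = 59.10 × (316.8/227.189)^(-3.33408) = 19.5053 g.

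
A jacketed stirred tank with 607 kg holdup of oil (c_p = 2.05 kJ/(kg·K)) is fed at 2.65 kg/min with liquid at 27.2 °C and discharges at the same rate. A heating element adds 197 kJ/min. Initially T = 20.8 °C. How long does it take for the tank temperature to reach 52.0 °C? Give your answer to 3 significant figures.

301 min

M c_p dT/dt = ṁ c_p (T_in − T) + Q̇.
τ = M/ṁ = 229.06 min; T_ss = T_in + Q̇/(ṁ c_p) = 63.463 °C.
T(t) = T_ss + (T₀ − T_ss) e^(−t/τ). Set T = 52.0:
e^(−t/τ) = (52.0 − 63.463)/(20.8 − 63.463) = 0.26869
t = −229.06 · ln(0.26869) = 301.02 min.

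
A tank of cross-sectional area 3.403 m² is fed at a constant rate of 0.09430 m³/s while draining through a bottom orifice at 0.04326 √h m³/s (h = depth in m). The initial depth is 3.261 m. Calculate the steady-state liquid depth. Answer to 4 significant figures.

Unsteady balance on liquid volume: A dh/dt = Q_in − 0.04326 √h. At steady state dh/dt = 0:
Q_in = 0.04326 √h_ss ⇒ √h_ss = 0.09430/0.04326 = 2.17984.
h_ss = 2.17984² = 4.75171 m. (Since h₀ = 3.261 m < h_ss, the level will rise toward this value.)

4.752 m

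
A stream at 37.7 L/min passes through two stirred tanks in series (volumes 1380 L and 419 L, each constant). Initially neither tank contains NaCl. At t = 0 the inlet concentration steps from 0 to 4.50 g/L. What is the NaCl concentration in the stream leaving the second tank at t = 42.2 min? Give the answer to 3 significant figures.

Species balance on tank i: dCᵢ/dt = (Cᵢ₋₁ − Cᵢ)/τᵢ with τᵢ = Vᵢ/Q.
τ₁ = 1380/37.7 = 36.605 min; τ₂ = 419/37.7 = 11.114 min.
Solving the cascade with C₁(0)=C₂(0)=0 gives C₂(t) = C_in[1 − (τ₁ e^(−t/τ₁) − τ₂ e^(−t/τ₂))/(τ₁ − τ₂)].
At t = 42.2: e^(−t/τ₁) = 0.31573, e^(−t/τ₂) = 0.022438.
C₂ = 4.50·[1 − (36.605·0.31573 − 11.114·0.022438)/(25.491)] = 4.50·0.55639 = 2.5037 g/L.

2.50 g/L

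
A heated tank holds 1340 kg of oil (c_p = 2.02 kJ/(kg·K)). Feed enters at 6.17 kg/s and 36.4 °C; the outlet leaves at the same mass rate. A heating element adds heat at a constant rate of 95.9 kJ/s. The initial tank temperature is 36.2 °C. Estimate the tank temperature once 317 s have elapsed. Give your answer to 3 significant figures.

Energy balance: M c_p dT/dt = ṁ c_p (T_in − T) + 95.9.
Rearrange: dT/dt = (T_ss − T)/τ with τ = M/ṁ = 217.18 s and T_ss = T_in + Q̇/(ṁ c_p) = 44.095 °C.
This is linear first-order; T(t) = T_ss + (T₀ − T_ss) e^(−t/τ).
T(317) = 44.095 + (-7.8945)·e^(−317/217.18) = 44.095 + (-7.8945)·0.23232 = 42.260 °C.

42.3 °C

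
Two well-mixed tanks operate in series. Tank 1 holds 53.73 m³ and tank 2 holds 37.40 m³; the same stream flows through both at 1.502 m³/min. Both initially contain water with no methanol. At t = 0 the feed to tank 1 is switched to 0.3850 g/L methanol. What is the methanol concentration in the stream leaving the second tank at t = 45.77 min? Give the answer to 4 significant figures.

Species balance on tank i: dCᵢ/dt = (Cᵢ₋₁ − Cᵢ)/τᵢ with τᵢ = Vᵢ/Q.
τ₁ = 53.73/1.502 = 35.7723 min; τ₂ = 37.40/1.502 = 24.9001 min.
Solving the cascade with C₁(0)=C₂(0)=0 gives C₂(t) = C_in[1 − (τ₁ e^(−t/τ₁) − τ₂ e^(−t/τ₂))/(τ₁ − τ₂)].
At t = 45.77: e^(−t/τ₁) = 0.278182, e^(−t/τ₂) = 0.159113.
C₂ = 0.3850·[1 − (35.7723·0.278182 − 24.9001·0.159113)/(10.8722)] = 0.3850·0.449119 = 0.172911 g/L.

0.1729 g/L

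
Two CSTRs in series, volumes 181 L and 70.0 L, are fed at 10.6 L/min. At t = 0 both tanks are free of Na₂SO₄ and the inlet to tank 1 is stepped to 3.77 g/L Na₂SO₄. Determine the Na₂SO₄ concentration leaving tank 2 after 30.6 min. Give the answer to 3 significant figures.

2.77 g/L

Species balance on tank i: dCᵢ/dt = (Cᵢ₋₁ − Cᵢ)/τᵢ with τᵢ = Vᵢ/Q.
τ₁ = 181/10.6 = 17.075 min; τ₂ = 70.0/10.6 = 6.6038 min.
Tank 1: C₁ = C_in(1 − e^(−t/τ₁)). Tank 2 (τ₁ ≠ τ₂): C₂ = C_in[1 − (τ₁ e^(−t/τ₁) − τ₂ e^(−t/τ₂))/(τ₁ − τ₂)].
At t = 30.6: e^(−t/τ₁) = 0.16662, e^(−t/τ₂) = 0.0097186.
C₂ = 3.77·[1 − (17.075·0.16662 − 6.6038·0.0097186)/(10.472)] = 3.77·0.73443 = 2.7688 g/L.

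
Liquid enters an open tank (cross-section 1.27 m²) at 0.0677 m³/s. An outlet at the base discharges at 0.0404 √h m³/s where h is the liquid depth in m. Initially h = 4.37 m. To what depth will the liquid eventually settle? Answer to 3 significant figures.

2.81 m

A dh/dt = Q_in − 0.0404 √h. Steady state requires inflow = outflow:
Q_in = 0.0404 √h_ss ⇒ √h_ss = 0.0677/0.0404 = 1.6757.
h_ss = 1.6757² = 2.8081 m. (Since h₀ = 4.37 m > h_ss, the level will fall toward this value.)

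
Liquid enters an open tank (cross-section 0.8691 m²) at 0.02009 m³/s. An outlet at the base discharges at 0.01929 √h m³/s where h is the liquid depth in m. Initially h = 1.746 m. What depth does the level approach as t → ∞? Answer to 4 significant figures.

A dh/dt = Q_in − 0.01929 √h. Steady state requires inflow = outflow:
Q_in = 0.01929 √h_ss ⇒ √h_ss = 0.02009/0.01929 = 1.04147.
h_ss = 1.04147² = 1.08466 m. (Since h₀ = 1.746 m > h_ss, the level will fall toward this value.)

1.085 m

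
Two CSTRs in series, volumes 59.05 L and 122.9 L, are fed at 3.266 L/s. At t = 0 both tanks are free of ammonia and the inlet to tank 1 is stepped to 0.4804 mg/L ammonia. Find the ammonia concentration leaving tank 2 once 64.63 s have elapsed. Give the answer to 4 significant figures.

Time constants: τᵢ = Vᵢ/Q for each well-mixed tank.
τ₁ = 59.05/3.266 = 18.0802 s; τ₂ = 122.9/3.266 = 37.6301 s.
Tank 1: C₁ = C_in(1 − e^(−t/τ₁)). Tank 2 (τ₁ ≠ τ₂): C₂ = C_in[1 − (τ₁ e^(−t/τ₁) − τ₂ e^(−t/τ₂))/(τ₁ − τ₂)].
At t = 64.63: e^(−t/τ₁) = 0.0280259, e^(−t/τ₂) = 0.179513.
C₂ = 0.4804·[1 − (18.0802·0.0280259 − 37.6301·0.179513)/(-19.5499)] = 0.4804·0.680388 = 0.326858 mg/L.

0.3269 mg/L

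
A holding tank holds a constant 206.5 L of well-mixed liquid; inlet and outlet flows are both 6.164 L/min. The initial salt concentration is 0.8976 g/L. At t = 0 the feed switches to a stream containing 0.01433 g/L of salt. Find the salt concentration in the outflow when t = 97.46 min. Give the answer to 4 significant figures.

0.06249 g/L

Transient balance on the dissolved component: V dC/dt = Q(C_in − C).
Rewrite as dC/dt + C/τ = C_in/τ, τ = V/Q = 33.5010 min.
C approaches C_in exponentially: C(t) = C_in + (C₀ − C_in) e^(−t/τ).
C(97.46) = 0.01433 + (0.8976 − 0.01433)·e^(−97.46/33.5010) = 0.01433 + (0.883270)·0.0545210 = 0.0624868 g/L.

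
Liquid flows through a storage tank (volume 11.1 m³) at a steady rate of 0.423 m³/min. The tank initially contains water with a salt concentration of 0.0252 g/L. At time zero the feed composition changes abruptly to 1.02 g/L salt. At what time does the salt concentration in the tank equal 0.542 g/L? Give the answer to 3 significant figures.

19.2 min

Accumulation = in − out for the solute gives V dC/dt = Q(C_in − C), so τ = V/Q = 26.241 min.
C(t) = C_in + (C₀ − C_in) e^(−t/τ). Set C = 0.542 and solve for t:
e^(−t/τ) = (C − C_in)/(C₀ − C_in) = (0.542 − 1.02)/(0.0252 − 1.02) = 0.48050
t = −τ ln(…) = 26.241 × 0.73293 = 19.233 min.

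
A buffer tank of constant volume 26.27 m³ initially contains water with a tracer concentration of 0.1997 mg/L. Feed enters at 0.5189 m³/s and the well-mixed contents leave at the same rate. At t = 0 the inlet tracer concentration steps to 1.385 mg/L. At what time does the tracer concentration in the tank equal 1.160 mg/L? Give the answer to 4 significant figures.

Mass balance on the solute (V constant): V dC/dt = Q(C_in − C), so τ = V/Q = 50.6263 s.
C(t) = C_in + (C₀ − C_in) e^(−t/τ). Set C = 1.160 and solve for t:
e^(−t/τ) = (C − C_in)/(C₀ − C_in) = (1.160 − 1.385)/(0.1997 − 1.385) = 0.189825
t = −τ ln(…) = 50.6263 × 1.66165 = 84.1233 s.

84.12 s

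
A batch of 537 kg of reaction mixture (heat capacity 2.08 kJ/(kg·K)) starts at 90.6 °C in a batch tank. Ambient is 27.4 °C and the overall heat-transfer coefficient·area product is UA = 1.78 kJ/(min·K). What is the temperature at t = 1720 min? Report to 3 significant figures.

31.5 °C

Lumped-capacitance energy balance: M c_p dT/dt = UA(T_amb − T).
dT/dt = (T_ss − T)/τ with T_ss = T_amb = 27.400 °C, τ = M c_p/UA = 537·2.08/1.78 = 627.51 min.
Integrating: T(t) = T_ss + (T₀ − T_ss) e^(−t/τ).
T(1720) = 27.400 + (63.200)·0.064505 = 31.477 °C.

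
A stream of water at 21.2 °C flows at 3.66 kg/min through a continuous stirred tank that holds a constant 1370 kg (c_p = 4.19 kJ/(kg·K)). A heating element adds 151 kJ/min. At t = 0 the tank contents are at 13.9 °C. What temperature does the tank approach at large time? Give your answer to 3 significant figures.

M c_p dT/dt = ṁ c_p (T_in − T) + Q̇.
At steady state dT/dt = 0 ⇒ T_ss = T_in + Q̇/(ṁ c_p) = 21.2 + 151/(3.66·4.19) = 31.046 °C.

31.0 °C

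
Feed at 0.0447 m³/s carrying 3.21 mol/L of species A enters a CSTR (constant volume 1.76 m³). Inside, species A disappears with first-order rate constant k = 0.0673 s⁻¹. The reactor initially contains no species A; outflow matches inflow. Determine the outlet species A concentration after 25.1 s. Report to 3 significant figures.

0.794 mol/L

V dC/dt = Q(C_in − C) − k V C.
dC/dt = (Q/V) C_in − (Q/V + k) C; effective rate a = Q/V + k = 0.025398 + 0.0673 = 0.092698 s⁻¹.
C_ss = Q C_in/(Q + kV) = 0.87949 mol/L; C(t) = C_ss + (C₀ − C_ss) e^(−a t).
C(25.1) = 0.87949 + (-0.87949)·e^(−0.092698·25.1) = 0.87949 + (-0.87949)·0.097616 = 0.79364 mol/L.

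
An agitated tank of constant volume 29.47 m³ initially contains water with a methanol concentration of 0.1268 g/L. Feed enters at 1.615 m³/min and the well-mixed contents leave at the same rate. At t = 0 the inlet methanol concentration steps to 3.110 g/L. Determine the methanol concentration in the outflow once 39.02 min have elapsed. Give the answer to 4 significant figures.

Accumulation = in − out for the solute gives V dC/dt = Q(C_in − C).
So dC/dt = (C_in − C)/τ with τ = V/Q = 29.47/1.615 = 18.2477 min.
This is linear first-order; C(t) = C_in + (C₀ − C_in) e^(−t/τ).
C(39.02) = 3.110 + (0.1268 − 3.110)·e^(−39.02/18.2477) = 3.110 + (-2.98320)·0.117849 = 2.75843 g/L.

2.758 g/L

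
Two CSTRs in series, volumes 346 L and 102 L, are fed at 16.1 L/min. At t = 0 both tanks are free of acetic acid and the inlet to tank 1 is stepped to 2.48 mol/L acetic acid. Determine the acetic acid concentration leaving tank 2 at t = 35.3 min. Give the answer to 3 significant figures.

1.80 mol/L

Species balance on tank i: dCᵢ/dt = (Cᵢ₋₁ − Cᵢ)/τᵢ with τᵢ = Vᵢ/Q.
τ₁ = 346/16.1 = 21.491 min; τ₂ = 102/16.1 = 6.3354 min.
Tank 1: C₁ = C_in(1 − e^(−t/τ₁)). Tank 2 (τ₁ ≠ τ₂): C₂ = C_in[1 − (τ₁ e^(−t/τ₁) − τ₂ e^(−t/τ₂))/(τ₁ − τ₂)].
At t = 35.3: e^(−t/τ₁) = 0.19348, e^(−t/τ₂) = 0.0038034.
C₂ = 2.48·[1 − (21.491·0.19348 − 6.3354·0.0038034)/(15.155)] = 2.48·0.72723 = 1.8035 mol/L.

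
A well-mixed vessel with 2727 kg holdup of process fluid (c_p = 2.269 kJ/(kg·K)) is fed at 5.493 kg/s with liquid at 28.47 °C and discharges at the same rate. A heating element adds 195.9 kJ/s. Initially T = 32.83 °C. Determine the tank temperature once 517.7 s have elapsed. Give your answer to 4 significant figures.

40.18 °C

M c_p dT/dt = ṁ c_p (T_in − T) + Q̇.
τ = M/ṁ = 496.450 s; T_ss = T_in + Q̇/(ṁ c_p) = 28.47 + 195.9/(5.493·2.269) = 44.1877 °C.
Solution: T(t) = T_ss + (T₀ − T_ss) e^(−t/τ).
T(517.7) = 44.1877 + (-11.3577)·e^(−517.7/496.450) = 44.1877 + (-11.3577)·0.352465 = 40.1845 °C.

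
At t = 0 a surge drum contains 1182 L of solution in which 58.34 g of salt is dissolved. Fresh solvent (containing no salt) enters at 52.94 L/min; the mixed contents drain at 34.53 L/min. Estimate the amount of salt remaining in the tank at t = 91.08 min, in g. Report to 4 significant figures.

Total volume: dV/dt = Q_in − Q_out = 18.4100 L/min, so V(t) = 1182 + 18.4100 t and V(91.08) = 2858.78 L.
No salt enters, so dm/dt = −Q_out · (m/V).
dm/m = −Q_out dt/(V₀ + 18.4100 t); integrating gives ln(m/m₀) = −(Q_out/(Q_in−Q_out)) ln(V/V₀).
m = m₀ (V₀/V)^(Q_out/(Q_in−Q_out)) = 58.34 × (1182/2858.78)^(1.87561) = 11.1314 g.

11.13 g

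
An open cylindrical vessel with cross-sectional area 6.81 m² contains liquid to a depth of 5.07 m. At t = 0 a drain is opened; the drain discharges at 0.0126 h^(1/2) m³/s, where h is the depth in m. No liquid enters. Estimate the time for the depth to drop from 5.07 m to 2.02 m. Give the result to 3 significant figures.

A dh/dt = −Q_out = −0.0126 √h.
This is separable: 2 d(√h)/dt = −0.0126/A, so √h = √h₀ − (0.0126/(2A)) t.
t = 2A(√h₀ − √h)/0.0126 = 2·6.81·(√5.07 − √2.02)/0.0126
  = 13.620 × (2.2517 − 1.4213) / 0.0126 = 897.62 s.

898 s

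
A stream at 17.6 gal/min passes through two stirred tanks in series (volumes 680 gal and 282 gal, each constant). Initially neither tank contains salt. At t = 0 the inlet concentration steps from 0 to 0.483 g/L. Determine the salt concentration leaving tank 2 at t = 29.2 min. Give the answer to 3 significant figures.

0.151 g/L

Species balance on tank i: dCᵢ/dt = (Cᵢ₋₁ − Cᵢ)/τᵢ with τᵢ = Vᵢ/Q.
τ₁ = 680/17.6 = 38.636 min; τ₂ = 282/17.6 = 16.023 min.
Solving the cascade with C₁(0)=C₂(0)=0 gives C₂(t) = C_in[1 − (τ₁ e^(−t/τ₁) − τ₂ e^(−t/τ₂))/(τ₁ − τ₂)].
At t = 29.2: e^(−t/τ₁) = 0.46965, e^(−t/τ₂) = 0.16164.
C₂ = 0.483·[1 − (38.636·0.46965 − 16.023·0.16164)/(22.614)] = 0.483·0.31211 = 0.15075 g/L.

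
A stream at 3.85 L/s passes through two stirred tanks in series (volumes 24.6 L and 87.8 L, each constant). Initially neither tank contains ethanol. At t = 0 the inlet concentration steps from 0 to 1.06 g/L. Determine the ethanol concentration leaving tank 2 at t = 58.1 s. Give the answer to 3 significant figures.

Species balance on tank i: dCᵢ/dt = (Cᵢ₋₁ − Cᵢ)/τᵢ with τᵢ = Vᵢ/Q.
τ₁ = 24.6/3.85 = 6.3896 s; τ₂ = 87.8/3.85 = 22.805 s.
Tank 1: C₁ = C_in(1 − e^(−t/τ₁)). Tank 2 (τ₁ ≠ τ₂): C₂ = C_in[1 − (τ₁ e^(−t/τ₁) − τ₂ e^(−t/τ₂))/(τ₁ − τ₂)].
At t = 58.1: e^(−t/τ₁) = 0.00011246, e^(−t/τ₂) = 0.078264.
C₂ = 1.06·[1 − (6.3896·0.00011246 − 22.805·0.078264)/(-16.416)] = 1.06·0.89132 = 0.94479 g/L.

0.945 g/L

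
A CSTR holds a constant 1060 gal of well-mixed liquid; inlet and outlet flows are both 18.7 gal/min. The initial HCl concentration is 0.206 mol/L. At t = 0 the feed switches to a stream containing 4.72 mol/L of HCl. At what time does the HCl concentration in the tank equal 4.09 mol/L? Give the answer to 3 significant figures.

112 min

Species balance: V dC/dt = Q(C_in − C) ⇒ τ = V/Q = 56.684 min.
C(t) = C_in + (C₀ − C_in) e^(−t/τ). Set C = 4.09 and solve for t:
e^(−t/τ) = (C − C_in)/(C₀ − C_in) = (4.09 − 4.72)/(0.206 − 4.72) = 0.13957
t = −τ ln(…) = 56.684 × 1.9692 = 111.62 min.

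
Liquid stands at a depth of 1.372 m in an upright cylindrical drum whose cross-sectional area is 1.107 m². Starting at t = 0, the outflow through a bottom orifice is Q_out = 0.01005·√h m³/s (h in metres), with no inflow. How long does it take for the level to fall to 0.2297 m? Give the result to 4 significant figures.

A dh/dt = −Q_out = −0.01005 √h.
Separate and integrate: 2(√h − √h₀) = −(0.01005/A) t.
t = 2A(√h₀ − √h)/0.01005 = 2·1.107·(√1.372 − √0.2297)/0.01005
  = 2.21400 × (1.17132 − 0.479270) / 0.01005 = 152.458 s.

152.5 s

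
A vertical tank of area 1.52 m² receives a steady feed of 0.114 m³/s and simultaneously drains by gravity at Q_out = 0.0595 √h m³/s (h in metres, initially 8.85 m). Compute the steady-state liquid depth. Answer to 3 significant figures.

3.67 m

Level balance: A dh/dt = 0.114 − 0.0595 √h. Setting dh/dt = 0:
Q_in = 0.0595 √h_ss ⇒ √h_ss = 0.114/0.0595 = 1.9160.
h_ss = 1.9160² = 3.6709 m. (Since h₀ = 8.85 m > h_ss, the level will fall toward this value.)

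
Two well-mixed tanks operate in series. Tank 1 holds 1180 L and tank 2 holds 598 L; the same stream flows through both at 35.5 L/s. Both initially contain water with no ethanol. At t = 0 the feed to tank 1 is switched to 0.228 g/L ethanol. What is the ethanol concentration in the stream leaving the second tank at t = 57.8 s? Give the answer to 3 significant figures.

Species balance on tank i: dCᵢ/dt = (Cᵢ₋₁ − Cᵢ)/τᵢ with τᵢ = Vᵢ/Q.
τ₁ = 1180/35.5 = 33.239 s; τ₂ = 598/35.5 = 16.845 s.
Tank 1: C₁ = C_in(1 − e^(−t/τ₁)). Tank 2 (τ₁ ≠ τ₂): C₂ = C_in[1 − (τ₁ e^(−t/τ₁) − τ₂ e^(−t/τ₂))/(τ₁ − τ₂)].
At t = 57.8: e^(−t/τ₁) = 0.17571, e^(−t/τ₂) = 0.032346.
C₂ = 0.228·[1 − (33.239·0.17571 − 16.845·0.032346)/(16.394)] = 0.228·0.67698 = 0.15435 g/L.

0.154 g/L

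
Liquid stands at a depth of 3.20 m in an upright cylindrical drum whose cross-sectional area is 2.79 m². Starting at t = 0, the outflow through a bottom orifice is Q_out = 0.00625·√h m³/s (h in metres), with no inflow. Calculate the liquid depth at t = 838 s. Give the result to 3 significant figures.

0.723 m

With no inflow, A dh/dt = −0.00625 √h.
Separate and integrate: 2(√h − √h₀) = −(0.00625/A) t.
√h = √3.20 − 0.00625·838/(2·2.79) = 1.7889 − 0.93862 = 0.85023.
h = 0.85023² = 0.72290 m.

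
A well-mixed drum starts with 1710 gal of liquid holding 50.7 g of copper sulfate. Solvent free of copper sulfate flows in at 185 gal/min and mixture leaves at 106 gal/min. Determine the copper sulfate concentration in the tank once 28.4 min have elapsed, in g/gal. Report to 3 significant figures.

0.00416 g/gal

Let m(t) be the amount of copper sulfate. Volume: V(t) = V₀ + (Q_in − Q_out) t = 1710 + 79.000 t; V(28.4) = 3953.6 gal.
Solute balance: dm/dt = 0 − Q_out C = −Q_out m/V(t).
dm/m = −Q_out dt/(V₀ + 79.000 t); integrating gives ln(m/m₀) = −(Q_out/(Q_in−Q_out)) ln(V/V₀).
m = m₀ (V₀/V)^(Q_out/(Q_in−Q_out)) = 50.7 × (1710/3953.6)^(1.3418) = 16.467 g.
C = m/V = 16.467/3953.6 = 0.0041650 g/gal.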